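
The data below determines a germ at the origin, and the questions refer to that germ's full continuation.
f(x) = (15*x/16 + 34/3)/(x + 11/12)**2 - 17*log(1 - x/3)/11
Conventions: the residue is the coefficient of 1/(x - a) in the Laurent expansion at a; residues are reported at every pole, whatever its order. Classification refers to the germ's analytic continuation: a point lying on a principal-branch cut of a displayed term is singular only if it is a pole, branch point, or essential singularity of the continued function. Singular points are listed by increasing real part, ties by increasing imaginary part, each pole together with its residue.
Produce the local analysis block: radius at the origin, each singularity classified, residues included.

Radius of convergence at 0: 11/12.
At -11/12: a pole of order 2; residue 15/16.
At 3: a logarithmic branch point.

Denominator factor (x + 11/12)^2: pole of order 2 at -11/12, modulus 11/12.
Branch term (-17/11)*log(1 - x/(3)): its argument vanishes at x = 3, a logarithmic branch point, modulus 3.
The radius of convergence is the smallest modulus among the singular points: 11/12.
The branch term is analytic at -11/12 and contributes nothing to the residue; only the rational part matters.
At the order-2 pole -11/12 set g(x) = (x - (-11/12))^2*(rational part) = 15*x/16 + 34/3.
Order-2 pole: residue = g'(a); g'(-11/12) = 15/16, so the residue is 15/16.
List the singular points by increasing real part (a conjugate pair: the negative imaginary part first).


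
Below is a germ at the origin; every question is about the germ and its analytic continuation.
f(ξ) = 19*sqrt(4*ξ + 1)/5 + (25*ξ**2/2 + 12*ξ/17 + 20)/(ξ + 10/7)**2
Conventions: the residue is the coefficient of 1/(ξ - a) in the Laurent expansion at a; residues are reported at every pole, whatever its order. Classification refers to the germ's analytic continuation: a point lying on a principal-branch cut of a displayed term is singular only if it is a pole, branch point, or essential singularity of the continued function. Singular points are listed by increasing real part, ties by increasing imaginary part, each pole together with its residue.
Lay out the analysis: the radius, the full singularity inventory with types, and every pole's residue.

Radius of convergence at 0: 1/4.
At -10/7: a pole of order 2; residue -4166/119.
At -1/4: an algebraic (square-root) branch point.

Denominator factor (ξ + 10/7)^2: pole of order 2 at -10/7, modulus 10/7.
Branch term (19/5)*sqrt(1 - ξ/(-1/4)): its argument vanishes at ξ = -1/4, a square-root branch point, modulus 1/4.
The radius of convergence is the smallest modulus among the singular points: 1/4.
The branch term is analytic at -10/7 and contributes nothing to the residue; only the rational part matters.
At the order-2 pole -10/7 set g(ξ) = (ξ - (-10/7))^2*(rational part) = 25*ξ**2/2 + 12*ξ/17 + 20.
Order-2 pole: residue = g'(a); g'(-10/7) = -4166/119, so the residue is -4166/119.
List the singular points by increasing real part (a conjugate pair: the negative imaginary part first).


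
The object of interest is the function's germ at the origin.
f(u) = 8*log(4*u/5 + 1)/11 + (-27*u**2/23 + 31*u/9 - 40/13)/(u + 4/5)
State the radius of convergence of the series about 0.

Denominator factor (u + 4/5): pole of order 1 at -4/5, modulus 4/5.
Branch term (8/11)*log(1 - u/(-5/4)): its argument vanishes at u = -5/4, a logarithmic branch point, modulus 5/4.
The radius of convergence is the smallest modulus among the singular points: 4/5.

The radius of convergence is 4/5.


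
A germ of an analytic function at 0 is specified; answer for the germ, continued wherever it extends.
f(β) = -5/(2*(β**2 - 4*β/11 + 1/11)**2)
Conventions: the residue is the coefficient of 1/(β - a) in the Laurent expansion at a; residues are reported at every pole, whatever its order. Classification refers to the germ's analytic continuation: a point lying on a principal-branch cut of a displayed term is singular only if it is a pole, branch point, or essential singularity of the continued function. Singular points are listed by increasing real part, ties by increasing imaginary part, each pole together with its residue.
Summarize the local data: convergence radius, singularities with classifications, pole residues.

Radius of convergence at 0: (1/11)*sqrt(11).
At (2/11) - ((1/11)*sqrt(7))*i: a pole of order 2; residue -((6655/392)*sqrt(7))*i.
At (2/11) + ((1/11)*sqrt(7))*i: a pole of order 2; residue ((6655/392)*sqrt(7))*i.

Denominator factor (β**2 - 4*β/11 + 1/11)^2: discriminant -28/121, complex-conjugate roots (2/11) + ((1/11)*sqrt(7))*i and (2/11) - ((1/11)*sqrt(7))*i; poles of order 2, moduli (1/11)*sqrt(11) and (1/11)*sqrt(11).
The radius of convergence is the smallest modulus among the singular points: (1/11)*sqrt(11).
The factor β**2 - 4*β/11 + 1/11 splits as (β - a)(β - a') with a = (2/11) - ((1/11)*sqrt(7))*i, a' = (2/11) + ((1/11)*sqrt(7))*i. At the order-2 pole a set g(β) = (β - a)^2*f(β) = [-5/2] / (β - a')^2.
Order-2 pole: residue = g'(a); g'((2/11) - ((1/11)*sqrt(7))*i) = -((6655/392)*sqrt(7))*i, so the residue is -((6655/392)*sqrt(7))*i.
The factor β**2 - 4*β/11 + 1/11 splits as (β - a)(β - a') with a = (2/11) + ((1/11)*sqrt(7))*i, a' = (2/11) - ((1/11)*sqrt(7))*i. At the order-2 pole a set g(β) = (β - a)^2*f(β) = [-5/2] / (β - a')^2.
Order-2 pole: residue = g'(a); g'((2/11) + ((1/11)*sqrt(7))*i) = ((6655/392)*sqrt(7))*i, so the residue is ((6655/392)*sqrt(7))*i.
List the singular points by increasing real part (a conjugate pair: the negative imaginary part first).


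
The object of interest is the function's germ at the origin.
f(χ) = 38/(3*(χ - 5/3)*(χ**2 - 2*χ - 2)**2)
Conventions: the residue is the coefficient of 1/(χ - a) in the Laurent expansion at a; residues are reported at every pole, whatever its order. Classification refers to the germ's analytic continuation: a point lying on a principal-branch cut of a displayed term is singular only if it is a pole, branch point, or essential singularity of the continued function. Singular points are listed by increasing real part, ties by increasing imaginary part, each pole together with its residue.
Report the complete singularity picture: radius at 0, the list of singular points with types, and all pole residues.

Denominator factor (χ - 5/3): pole of order 1 at 5/3, modulus 5/3.
Denominator factor (χ**2 - 2*χ - 2)^2: discriminant 12, real irrational roots 1 + sqrt(3) and 1 - sqrt(3); poles of order 2, moduli 1 + sqrt(3) and -1 + sqrt(3).
The radius of convergence is the smallest modulus among the singular points: -1 + sqrt(3).
The factor χ**2 - 2*χ - 2 splits as (χ - a)(χ - a') with a = 1 - sqrt(3), a' = 1 + sqrt(3). At the order-2 pole a set g(χ) = (χ - a)^2*f(χ) = [38/(3*(χ - 5/3))] / (χ - a')^2.
Order-2 pole: residue = g'(a); g'(1 - sqrt(3)) = -513/529 + (1463/4761)*sqrt(3), so the residue is -513/529 + (1463/4761)*sqrt(3).
At the order-1 pole 5/3 set g(χ) = (χ - (5/3))*f(χ) = 38/(3*(χ**2 - 2*χ - 2)**2).
Simple pole: residue = g(a) at a = 5/3, which is 1026/529.
The factor χ**2 - 2*χ - 2 splits as (χ - a)(χ - a') with a = 1 + sqrt(3), a' = 1 - sqrt(3). At the order-2 pole a set g(χ) = (χ - a)^2*f(χ) = [38/(3*(χ - 5/3))] / (χ - a')^2.
Order-2 pole: residue = g'(a); g'(1 + sqrt(3)) = -513/529 - (1463/4761)*sqrt(3), so the residue is -513/529 - (1463/4761)*sqrt(3).
List the singular points by increasing real part (a conjugate pair: the negative imaginary part first).

Radius of convergence at 0: -1 + sqrt(3).
At 1 - sqrt(3): a pole of order 2; residue -513/529 + (1463/4761)*sqrt(3).
At 5/3: a pole of order 1; residue 1026/529.
At 1 + sqrt(3): a pole of order 2; residue -513/529 - (1463/4761)*sqrt(3).


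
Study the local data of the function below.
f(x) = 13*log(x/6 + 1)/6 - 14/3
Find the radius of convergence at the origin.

The radius of convergence is 6.

Branch term (13/6)*log(1 - x/(-6)): its argument vanishes at x = -6, a logarithmic branch point, modulus 6.
The radius of convergence is the smallest modulus among the singular points: 6.


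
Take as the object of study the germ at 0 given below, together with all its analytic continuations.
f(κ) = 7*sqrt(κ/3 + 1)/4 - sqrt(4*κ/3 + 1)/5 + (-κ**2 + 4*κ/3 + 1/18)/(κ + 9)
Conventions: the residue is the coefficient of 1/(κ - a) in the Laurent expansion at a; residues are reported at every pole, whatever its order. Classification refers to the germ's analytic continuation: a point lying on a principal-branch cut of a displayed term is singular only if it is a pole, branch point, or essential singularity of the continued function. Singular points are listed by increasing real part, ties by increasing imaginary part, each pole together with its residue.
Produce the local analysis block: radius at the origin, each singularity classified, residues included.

Radius of convergence at 0: 3/4.
At -9: a pole of order 1; residue -1673/18.
At -3: an algebraic (square-root) branch point.
At -3/4: an algebraic (square-root) branch point.

Denominator factor (κ + 9): pole of order 1 at -9, modulus 9.
Branch term (7/4)*sqrt(1 - κ/(-3)): its argument vanishes at κ = -3, a square-root branch point, modulus 3.
Branch term (-1/5)*sqrt(1 - κ/(-3/4)): its argument vanishes at κ = -3/4, a square-root branch point, modulus 3/4.
The radius of convergence is the smallest modulus among the singular points: 3/4.
The branch terms are analytic at -9 and contribute nothing to the residue; only the rational part matters.
At the order-1 pole -9 set g(κ) = (κ - (-9))*(rational part) = -κ**2 + 4*κ/3 + 1/18.
Simple pole: residue = g(a) at a = -9, which is -1673/18.
List the singular points by increasing real part (a conjugate pair: the negative imaginary part first).


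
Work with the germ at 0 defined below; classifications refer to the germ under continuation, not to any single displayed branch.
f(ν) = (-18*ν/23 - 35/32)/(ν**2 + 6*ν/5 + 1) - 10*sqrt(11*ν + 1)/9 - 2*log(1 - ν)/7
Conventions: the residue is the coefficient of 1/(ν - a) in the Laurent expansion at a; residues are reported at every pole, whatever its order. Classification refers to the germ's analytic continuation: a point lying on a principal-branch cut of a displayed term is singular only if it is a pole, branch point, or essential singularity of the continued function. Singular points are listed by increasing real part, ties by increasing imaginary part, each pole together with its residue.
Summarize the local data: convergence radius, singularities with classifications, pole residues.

Radius of convergence at 0: 1/11.
At (-3/5) - (4/5)*i: a pole of order 1; residue (-9/23) - (2297/5888)*i.
At (-3/5) + (4/5)*i: a pole of order 1; residue (-9/23) + (2297/5888)*i.
At -1/11: an algebraic (square-root) branch point.
At 1: a logarithmic branch point.

Denominator factor (ν**2 + 6*ν/5 + 1): discriminant -64/25, complex-conjugate roots (-3/5) + (4/5)*i and (-3/5) - (4/5)*i; poles of order 1, moduli 1 and 1.
Branch term (-10/9)*sqrt(1 - ν/(-1/11)): its argument vanishes at ν = -1/11, a square-root branch point, modulus 1/11.
Branch term (-2/7)*log(1 - ν/(1)): its argument vanishes at ν = 1, a logarithmic branch point, modulus 1.
The radius of convergence is the smallest modulus among the singular points: 1/11.
The branch terms are analytic at (-3/5) - (4/5)*i and contribute nothing to the residue; only the rational part matters.
The factor ν**2 + 6*ν/5 + 1 splits as (ν - a)(ν - a') with a = (-3/5) - (4/5)*i, a' = (-3/5) + (4/5)*i. At the order-1 pole a set g(ν) = (ν - a)*(rational part) = [-18*ν/23 - 35/32] / (ν - a').
Simple pole: residue = g(a) at a = (-3/5) - (4/5)*i, which is (-9/23) - (2297/5888)*i.
The branch terms are analytic at (-3/5) + (4/5)*i and contribute nothing to the residue; only the rational part matters.
The factor ν**2 + 6*ν/5 + 1 splits as (ν - a)(ν - a') with a = (-3/5) + (4/5)*i, a' = (-3/5) - (4/5)*i. At the order-1 pole a set g(ν) = (ν - a)*(rational part) = [-18*ν/23 - 35/32] / (ν - a').
Simple pole: residue = g(a) at a = (-3/5) + (4/5)*i, which is (-9/23) + (2297/5888)*i.
List the singular points by increasing real part (a conjugate pair: the negative imaginary part first).


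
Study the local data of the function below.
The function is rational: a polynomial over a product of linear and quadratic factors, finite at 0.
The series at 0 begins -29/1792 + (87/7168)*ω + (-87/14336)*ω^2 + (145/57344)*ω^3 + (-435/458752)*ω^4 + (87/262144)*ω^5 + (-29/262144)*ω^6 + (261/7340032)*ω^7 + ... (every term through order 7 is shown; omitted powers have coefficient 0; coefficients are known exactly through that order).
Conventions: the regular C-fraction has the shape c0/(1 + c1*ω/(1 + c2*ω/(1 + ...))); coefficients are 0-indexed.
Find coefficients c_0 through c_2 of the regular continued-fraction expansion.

The regular C-fraction coefficients are [-29/1792, 3/4, -1/4].

Taylor coefficients (read off): a_0 = -29/1792, a_1 = 87/7168, a_2 = -87/14336.
c0 = a_0 = -29/1792. Peel one level at a time: if S = 1 + c*ω/S' with S'(0) = 1, then c is the ω-coefficient of S and S' = c*ω/(S - 1).
S_1 = c0/f = 1 + (3/4)*ω + (3/16)*ω^2 + ...; c1 = 3/4.
S_2 = c1*ω/(S_1 - 1) = 1 + (-1/4)*ω + ...; c2 = -1/4.


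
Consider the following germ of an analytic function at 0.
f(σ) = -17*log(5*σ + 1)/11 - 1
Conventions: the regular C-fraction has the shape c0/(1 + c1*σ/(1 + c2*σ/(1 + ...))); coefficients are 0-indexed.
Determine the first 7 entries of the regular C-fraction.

The regular C-fraction coefficients are [-1, -85/11, 225/22, 11/54, 62/27, 45/62, 55/31].

Taylor coefficients (expand at 0): a_0 = -1, a_1 = -85/11, a_2 = 425/22, a_3 = -2125/33, a_4 = 10625/44, a_5 = -10625/11, a_6 = 265625/66.
c0 = a_0 = -1. Peel one level at a time: if S = 1 + c*σ/S' with S'(0) = 1, then c is the σ-coefficient of S and S' = c*σ/(S - 1).
S_1 = c0/f = 1 + (-85/11)*σ + (19125/242)*σ^2 + ...; c1 = -85/11.
S_2 = c1*σ/(S_1 - 1) = 1 + (225/22)*σ + (-25/12)*σ^2 + ...; c2 = 225/22.
S_3 = c2*σ/(S_2 - 1) = 1 + (11/54)*σ + (-341/729)*σ^2 + ...; c3 = 11/54.
S_4 = c3*σ/(S_3 - 1) = 1 + (62/27)*σ + (-5/3)*σ^2 + ...; c4 = 62/27.
S_5 = c4*σ/(S_4 - 1) = 1 + (45/62)*σ + (-2475/1922)*σ^2 + ...; c5 = 45/62.
S_6 = c5*σ/(S_5 - 1) = 1 + (55/31)*σ + ...; c6 = 55/31.


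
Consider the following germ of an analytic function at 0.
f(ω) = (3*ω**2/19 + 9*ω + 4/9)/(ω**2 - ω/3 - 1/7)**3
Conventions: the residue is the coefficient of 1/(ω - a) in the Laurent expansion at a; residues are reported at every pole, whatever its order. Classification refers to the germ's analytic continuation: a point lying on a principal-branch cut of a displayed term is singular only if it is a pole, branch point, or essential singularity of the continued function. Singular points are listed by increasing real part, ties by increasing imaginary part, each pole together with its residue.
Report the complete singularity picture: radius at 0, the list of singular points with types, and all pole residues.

Radius of convergence at 0: -1/6 + (1/42)*sqrt(301).
At 1/6 - (1/42)*sqrt(301): a pole of order 3; residue -(61236/35131)*sqrt(301).
At 1/6 + (1/42)*sqrt(301): a pole of order 3; residue (61236/35131)*sqrt(301).

Denominator factor (ω**2 - ω/3 - 1/7)^3: discriminant 43/63, real irrational roots 1/6 + (1/42)*sqrt(301) and 1/6 - (1/42)*sqrt(301); poles of order 3, moduli 1/6 + (1/42)*sqrt(301) and -1/6 + (1/42)*sqrt(301).
The radius of convergence is the smallest modulus among the singular points: -1/6 + (1/42)*sqrt(301).
The factor ω**2 - ω/3 - 1/7 splits as (ω - a)(ω - a') with a = 1/6 - (1/42)*sqrt(301), a' = 1/6 + (1/42)*sqrt(301). At the order-3 pole a set g(ω) = (ω - a)^3*f(ω) = [3*ω**2/19 + 9*ω + 4/9] / (ω - a')^3.
Order-3 pole: residue = g''(a)/2; g''(1/6 - (1/42)*sqrt(301)) = -(122472/35131)*sqrt(301), so the residue is -(61236/35131)*sqrt(301).
The factor ω**2 - ω/3 - 1/7 splits as (ω - a)(ω - a') with a = 1/6 + (1/42)*sqrt(301), a' = 1/6 - (1/42)*sqrt(301). At the order-3 pole a set g(ω) = (ω - a)^3*f(ω) = [3*ω**2/19 + 9*ω + 4/9] / (ω - a')^3.
Order-3 pole: residue = g''(a)/2; g''(1/6 + (1/42)*sqrt(301)) = (122472/35131)*sqrt(301), so the residue is (61236/35131)*sqrt(301).
List the singular points by increasing real part (a conjugate pair: the negative imaginary part first).


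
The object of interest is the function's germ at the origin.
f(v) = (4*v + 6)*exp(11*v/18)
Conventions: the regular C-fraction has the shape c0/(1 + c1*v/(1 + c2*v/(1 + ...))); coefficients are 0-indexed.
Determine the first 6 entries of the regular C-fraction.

The regular C-fraction coefficients are [6, -23/18, 673/828, -183073/1671732, 20246831/109970892, -1296287509/21794553180].

Taylor coefficients (expand at 0): a_0 = 6, a_1 = 23/3, a_2 = 385/108, a_3 = 5687/5832, a_4 = 78529/419904, a_5 = 1039511/37791360.
c0 = a_0 = 6. Peel one level at a time: if S = 1 + c*v/S' with S'(0) = 1, then c is the v-coefficient of S and S' = c*v/(S - 1).
S_1 = c0/f = 1 + (-23/18)*v + (673/648)*v^2 + ...; c1 = -23/18.
S_2 = c1*v/(S_1 - 1) = 1 + (673/828)*v + (183073/2056752)*v^2 + ...; c2 = 673/828.
S_3 = c2*v/(S_2 - 1) = 1 + (-183073/1671732)*v + (106515937/5282963856)*v^2 + ...; c3 = -183073/1671732.
S_4 = c3*v/(S_3 - 1) = 1 + (20246831/109970892)*v + (487311649/44501445360)*v^2 + ...; c4 = 20246831/109970892.
S_5 = c4*v/(S_4 - 1) = 1 + (-1296287509/21794553180)*v + ...; c5 = -1296287509/21794553180.


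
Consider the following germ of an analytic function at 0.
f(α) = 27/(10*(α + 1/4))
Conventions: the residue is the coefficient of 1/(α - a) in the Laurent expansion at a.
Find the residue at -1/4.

At the order-1 pole -1/4 set g(α) = (α - (-1/4))*f(α) = 27/10.
Simple pole: residue = g(a) at a = -1/4, which is 27/10.

The residue is 27/10.


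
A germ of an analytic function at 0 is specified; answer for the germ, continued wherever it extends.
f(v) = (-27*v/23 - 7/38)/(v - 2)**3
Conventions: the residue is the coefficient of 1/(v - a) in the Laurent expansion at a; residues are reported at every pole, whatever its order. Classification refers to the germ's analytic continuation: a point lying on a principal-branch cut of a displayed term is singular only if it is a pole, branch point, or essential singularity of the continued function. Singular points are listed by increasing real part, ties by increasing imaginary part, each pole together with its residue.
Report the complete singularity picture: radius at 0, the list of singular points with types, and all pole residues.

Radius of convergence at 0: 2.
At 2: a pole of order 3; residue 0.

Denominator factor (v - 2)^3: pole of order 3 at 2, modulus 2.
The radius of convergence is the smallest modulus among the singular points: 2.
At the order-3 pole 2 set g(v) = (v - (2))^3*f(v) = -27*v/23 - 7/38.
Order-3 pole: residue = g''(a)/2; g''(2) = 0, so the residue is 0.


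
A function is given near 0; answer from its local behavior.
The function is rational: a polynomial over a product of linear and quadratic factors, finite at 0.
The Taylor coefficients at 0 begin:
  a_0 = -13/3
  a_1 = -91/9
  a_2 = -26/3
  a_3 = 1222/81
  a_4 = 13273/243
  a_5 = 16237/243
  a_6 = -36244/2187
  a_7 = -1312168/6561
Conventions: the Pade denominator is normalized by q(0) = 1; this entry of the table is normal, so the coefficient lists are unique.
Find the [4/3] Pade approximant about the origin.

The Pade approximant has numerator coefficients [-13/3, 3199820/203831, 1067508/203831, 1478880/203831, -2937168/203831]; denominator coefficients [1, -3642077/611493, 19608449/1834479, -20585401/1834479].

Taylor coefficients needed (read off): a_0 = -13/3, a_1 = -91/9, a_2 = -26/3, a_3 = 1222/81, a_4 = 13273/243, a_5 = 16237/243, a_6 = -36244/2187, a_7 = -1312168/6561.
Write the denominator as Q(ξ) = 1 + q1*ξ + q2*ξ^2 + q3*ξ^3. Requiring Q*f - P = O(ξ^8) with deg P <= 4 kills the coefficients of ξ^5..ξ^7 in Q*f:
  ξ^5: a_5 + q1*a_4 + q2*a_3 + q3*a_2 = 0, i.e. 16237/243 + (13273/243)*q1 + (1222/81)*q2 + (-26/3)*q3 = 0.
  ξ^6: a_6 + q1*a_5 + q2*a_4 + q3*a_3 = 0, i.e. -36244/2187 + (16237/243)*q1 + (13273/243)*q2 + (1222/81)*q3 = 0.
  ξ^7: a_7 + q1*a_6 + q2*a_5 + q3*a_4 = 0, i.e. -1312168/6561 + (-36244/2187)*q1 + (16237/243)*q2 + (13273/243)*q3 = 0.
Solving this linear system: q1 = -3642077/611493, q2 = 19608449/1834479, q3 = -20585401/1834479.
The numerator is Q*f truncated at degree 4: P0 = a_0 = -13/3; P1 = a_1 + q1*a_0 = 3199820/203831; P2 = a_2 + q1*a_1 + q2*a_0 = 1067508/203831; P3 = a_3 + q1*a_2 + q2*a_1 + q3*a_0 = 1478880/203831; P4 = a_4 + q1*a_3 + q2*a_2 + q3*a_1 = -2937168/203831.


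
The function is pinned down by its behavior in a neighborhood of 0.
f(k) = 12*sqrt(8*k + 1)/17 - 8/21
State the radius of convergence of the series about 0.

Branch term (12/17)*sqrt(1 - k/(-1/8)): its argument vanishes at k = -1/8, a square-root branch point, modulus 1/8.
The radius of convergence is the smallest modulus among the singular points: 1/8.

The radius of convergence is 1/8.


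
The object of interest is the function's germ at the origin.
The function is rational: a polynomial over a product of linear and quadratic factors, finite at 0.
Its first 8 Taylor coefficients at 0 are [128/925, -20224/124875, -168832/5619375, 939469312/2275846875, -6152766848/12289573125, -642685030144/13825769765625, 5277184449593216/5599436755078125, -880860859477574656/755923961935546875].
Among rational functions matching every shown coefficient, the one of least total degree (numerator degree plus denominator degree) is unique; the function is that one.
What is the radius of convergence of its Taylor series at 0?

No rational of total degree below 6 reproduces all 8 coefficients; solving the [0/6] Pade equations on them gives f(γ) = 8/(37*(γ - 5/3)**2*(γ**2 + 8*γ/9 + 3/4)**2), whose expansion matches every shown term.
Denominator factor (γ - 5/3)^2: pole of order 2 at 5/3, modulus 5/3.
Denominator factor (γ**2 + 8*γ/9 + 3/4)^2: discriminant -179/81, complex-conjugate roots (-4/9) + ((1/18)*sqrt(179))*i and (-4/9) - ((1/18)*sqrt(179))*i; poles of order 2, moduli (1/2)*sqrt(3) and (1/2)*sqrt(3).
The radius of convergence is the smallest modulus among the singular points: (1/2)*sqrt(3).

The radius of convergence is (1/2)*sqrt(3).


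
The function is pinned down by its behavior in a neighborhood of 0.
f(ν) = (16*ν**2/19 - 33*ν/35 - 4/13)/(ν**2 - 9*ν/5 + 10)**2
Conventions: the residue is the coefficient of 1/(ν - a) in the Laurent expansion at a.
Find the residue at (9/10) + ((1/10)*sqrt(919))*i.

The factor ν**2 - 9*ν/5 + 10 splits as (ν - a)(ν - a') with a = (9/10) + ((1/10)*sqrt(919))*i, a' = (9/10) - ((1/10)*sqrt(919))*i. At the order-2 pole a set g(ν) = (ν - a)^2*f(ν) = [16*ν**2/19 - 33*ν/35 - 4/13] / (ν - a')^2.
Order-2 pole: residue = g'(a); g'((9/10) + ((1/10)*sqrt(919))*i) = -((3140205/1460245969)*sqrt(919))*i, so the residue is -((3140205/1460245969)*sqrt(919))*i.

The residue is -((3140205/1460245969)*sqrt(919))*i.


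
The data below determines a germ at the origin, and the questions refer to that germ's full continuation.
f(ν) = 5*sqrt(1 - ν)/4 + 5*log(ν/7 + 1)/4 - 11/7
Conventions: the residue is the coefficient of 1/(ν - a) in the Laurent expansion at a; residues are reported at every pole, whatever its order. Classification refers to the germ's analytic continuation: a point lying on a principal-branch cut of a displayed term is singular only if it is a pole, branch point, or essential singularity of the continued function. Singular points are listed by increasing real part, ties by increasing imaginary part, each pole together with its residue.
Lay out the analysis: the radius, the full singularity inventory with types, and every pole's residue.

Branch term (5/4)*log(1 - ν/(-7)): its argument vanishes at ν = -7, a logarithmic branch point, modulus 7.
Branch term (5/4)*sqrt(1 - ν/(1)): its argument vanishes at ν = 1, a square-root branch point, modulus 1.
The radius of convergence is the smallest modulus among the singular points: 1.
List the singular points by increasing real part (a conjugate pair: the negative imaginary part first).

Radius of convergence at 0: 1.
At -7: a logarithmic branch point.
At 1: an algebraic (square-root) branch point.


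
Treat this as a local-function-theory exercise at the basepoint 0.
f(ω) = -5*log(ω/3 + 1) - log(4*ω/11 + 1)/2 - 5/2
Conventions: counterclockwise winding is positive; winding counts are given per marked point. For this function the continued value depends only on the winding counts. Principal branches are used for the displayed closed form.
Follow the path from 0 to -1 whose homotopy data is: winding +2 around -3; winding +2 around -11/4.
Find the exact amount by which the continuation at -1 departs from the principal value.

Continued minus principal equals -(22)*pi*i.

The rational part is single-valued and drops out of the difference; each branch term changes only by its own monodromy.
(-1/2)*log(1 - ω/(-11/4)): each positive loop around -11/4 adds 2*pi*i to the log, so winding +2 contributes (-1/2)*(2)*2*pi*i = -(2)*pi*i.
(-5)*log(1 - ω/(-3)): each positive loop around -3 adds 2*pi*i to the log, so winding +2 contributes (-5)*(2)*2*pi*i = -(20)*pi*i.
Summing the contributions at ω = -1 gives -(22)*pi*i.


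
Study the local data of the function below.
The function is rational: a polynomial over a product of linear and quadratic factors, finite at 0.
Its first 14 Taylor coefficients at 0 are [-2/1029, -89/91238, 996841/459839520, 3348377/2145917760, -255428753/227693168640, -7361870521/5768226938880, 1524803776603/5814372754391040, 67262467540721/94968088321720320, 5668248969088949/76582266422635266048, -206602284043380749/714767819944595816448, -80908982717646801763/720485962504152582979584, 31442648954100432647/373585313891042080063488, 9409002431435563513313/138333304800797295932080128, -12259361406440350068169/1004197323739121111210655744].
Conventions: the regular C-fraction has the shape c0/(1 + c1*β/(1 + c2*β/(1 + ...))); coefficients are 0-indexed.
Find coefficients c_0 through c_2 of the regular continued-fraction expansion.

The regular C-fraction coefficients are [-2/1029, -267/532, 23217319/8522640].

Taylor coefficients (read off): a_0 = -2/1029, a_1 = -89/91238, a_2 = 996841/459839520.
c0 = a_0 = -2/1029. Peel one level at a time: if S = 1 + c*β/S' with S'(0) = 1, then c is the β-coefficient of S and S' = c*β/(S - 1).
S_1 = c0/f = 1 + (-267/532)*β + (23217319/16981440)*β^2 + ...; c1 = -267/532.
S_2 = c1*β/(S_1 - 1) = 1 + (23217319/8522640)*β + ...; c2 = 23217319/8522640.


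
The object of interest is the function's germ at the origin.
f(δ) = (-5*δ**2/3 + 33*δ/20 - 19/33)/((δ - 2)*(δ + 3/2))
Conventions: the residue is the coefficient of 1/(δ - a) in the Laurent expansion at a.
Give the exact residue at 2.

The residue is -1301/1155.

At the order-1 pole 2 set g(δ) = (δ - (2))*f(δ) = (-5*δ**2/3 + 33*δ/20 - 19/33)/(δ + 3/2).
Simple pole: residue = g(a) at a = 2, which is -1301/1155.


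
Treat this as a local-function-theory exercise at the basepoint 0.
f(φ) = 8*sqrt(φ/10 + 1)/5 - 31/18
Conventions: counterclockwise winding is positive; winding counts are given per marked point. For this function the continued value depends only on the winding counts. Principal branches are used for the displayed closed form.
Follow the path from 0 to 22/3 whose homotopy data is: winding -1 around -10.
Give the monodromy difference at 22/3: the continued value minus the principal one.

Continued minus principal equals -(16/75)*sqrt(390).

The rational part is single-valued and drops out of the difference; each branch term changes only by its own monodromy.
(8/5)*sqrt(1 - φ/(-10)): winding -1 is odd, the square root flips sign, contributing -2*(8/5)*sqrt(1 - (22/3)/(-10)) = -2*(8/5)*sqrt(26/15) = -(16/75)*sqrt(390).
Summing the contributions at φ = 22/3 gives -(16/75)*sqrt(390).


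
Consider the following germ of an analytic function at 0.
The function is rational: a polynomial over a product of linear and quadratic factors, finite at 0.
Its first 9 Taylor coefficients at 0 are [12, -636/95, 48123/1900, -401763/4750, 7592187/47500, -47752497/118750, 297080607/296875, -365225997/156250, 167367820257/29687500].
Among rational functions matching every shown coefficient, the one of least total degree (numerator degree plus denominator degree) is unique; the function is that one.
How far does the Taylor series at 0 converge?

No rational of total degree below 7 reproduces all 9 coefficients; solving the [2/5] Pade equations on them gives f(η) = (7*η**2/16 - 15*η/19 + 5)/((η + 5/12)*(η**2 - η + 1)**2), whose expansion matches every shown term.
Denominator factor (η**2 - η + 1)^2: discriminant -3, complex-conjugate roots (1/2) + ((1/2)*sqrt(3))*i and (1/2) - ((1/2)*sqrt(3))*i; poles of order 2, moduli 1 and 1.
Denominator factor (η + 5/12): pole of order 1 at -5/12, modulus 5/12.
The radius of convergence is the smallest modulus among the singular points: 5/12.

The radius of convergence is 5/12.


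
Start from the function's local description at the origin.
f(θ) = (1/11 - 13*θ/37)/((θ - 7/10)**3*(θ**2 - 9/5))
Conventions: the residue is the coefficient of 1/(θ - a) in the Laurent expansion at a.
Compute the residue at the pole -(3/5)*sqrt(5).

The factor θ**2 - 9/5 splits as (θ - a)(θ - a') with a = -(3/5)*sqrt(5), a' = (3/5)*sqrt(5). At the order-1 pole a set g(θ) = (θ - a)*f(θ) = [(1/11 - 13*θ/37)/(θ - 7/10)**3] / (θ - a').
Simple pole: residue = g(a) at a = -(3/5)*sqrt(5), which is -234299500/914973037 + (344573500/2744919111)*sqrt(5).

The residue is -234299500/914973037 + (344573500/2744919111)*sqrt(5).


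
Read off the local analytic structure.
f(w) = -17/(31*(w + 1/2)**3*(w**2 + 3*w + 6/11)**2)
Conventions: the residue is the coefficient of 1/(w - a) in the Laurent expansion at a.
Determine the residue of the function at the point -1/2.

The residue is -854395520/28629151.

At the order-3 pole -1/2 set g(w) = (w - (-1/2))^3*f(w) = -17/(31*(w**2 + 3*w + 6/11)**2).
Order-3 pole: residue = g''(a)/2; g''(-1/2) = -1708791040/28629151, so the residue is -854395520/28629151.


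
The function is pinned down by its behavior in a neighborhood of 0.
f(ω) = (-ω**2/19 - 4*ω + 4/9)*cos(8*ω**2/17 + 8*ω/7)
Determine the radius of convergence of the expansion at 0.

The factor cos(8*ω**2/17 + 8*ω/7) is entire and contributes no finite singular point.
The polynomial part has no poles.
No finite singular points: the Taylor series at 0 converges everywhere.

The radius of convergence is infinite.


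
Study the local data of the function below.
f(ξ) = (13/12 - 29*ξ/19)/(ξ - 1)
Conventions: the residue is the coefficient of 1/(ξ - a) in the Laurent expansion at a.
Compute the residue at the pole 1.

The residue is -101/228.

At the order-1 pole 1 set g(ξ) = (ξ - (1))*f(ξ) = 13/12 - 29*ξ/19.
Simple pole: residue = g(a) at a = 1, which is -101/228.


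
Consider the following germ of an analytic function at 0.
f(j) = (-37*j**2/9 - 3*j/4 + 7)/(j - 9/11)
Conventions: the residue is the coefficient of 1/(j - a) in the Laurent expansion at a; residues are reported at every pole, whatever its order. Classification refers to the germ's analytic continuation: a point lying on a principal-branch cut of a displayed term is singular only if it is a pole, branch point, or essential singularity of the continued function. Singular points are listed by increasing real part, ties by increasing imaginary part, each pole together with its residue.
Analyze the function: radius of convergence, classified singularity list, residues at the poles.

Radius of convergence at 0: 9/11.
At 9/11: a pole of order 1; residue 1759/484.

Denominator factor (j - 9/11): pole of order 1 at 9/11, modulus 9/11.
The radius of convergence is the smallest modulus among the singular points: 9/11.
At the order-1 pole 9/11 set g(j) = (j - (9/11))*f(j) = -37*j**2/9 - 3*j/4 + 7.
Simple pole: residue = g(a) at a = 9/11, which is 1759/484.


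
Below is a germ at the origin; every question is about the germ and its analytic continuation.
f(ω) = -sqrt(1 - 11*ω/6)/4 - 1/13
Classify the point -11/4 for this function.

The point is a regular point.

There is no denominator, hence no pole anywhere.
Branch term sqrt(1 - ω/(6/11)): argument at -11/4 is 145/24, nonzero, so -11/4 is not its branch point (a point on a principal cut is still regular for the continued germ).
So the germ continues analytically to -11/4.


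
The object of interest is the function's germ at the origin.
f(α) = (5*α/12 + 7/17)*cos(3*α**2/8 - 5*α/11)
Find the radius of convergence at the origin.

The factor cos(3*α**2/8 - 5*α/11) is entire and contributes no finite singular point.
The polynomial part has no poles.
No finite singular points: the Taylor series at 0 converges everywhere.

The radius of convergence is infinite.


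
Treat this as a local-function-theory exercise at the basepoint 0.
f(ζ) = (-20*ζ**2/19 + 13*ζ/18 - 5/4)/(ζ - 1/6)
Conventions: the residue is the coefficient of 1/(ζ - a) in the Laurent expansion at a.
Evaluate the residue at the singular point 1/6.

At the order-1 pole 1/6 set g(ζ) = (ζ - (1/6))*f(ζ) = -20*ζ**2/19 + 13*ζ/18 - 5/4.
Simple pole: residue = g(a) at a = 1/6, which is -1189/1026.

The residue is -1189/1026.


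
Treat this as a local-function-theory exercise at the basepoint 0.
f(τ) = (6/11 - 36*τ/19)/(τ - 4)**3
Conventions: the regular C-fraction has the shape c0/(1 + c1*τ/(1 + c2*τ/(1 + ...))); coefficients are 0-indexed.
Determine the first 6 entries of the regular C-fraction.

Taylor coefficients (expand at 0): a_0 = -3/352, a_1 = 621/26752, a_2 = 1017/53504, a_3 = 2091/214016, a_4 = 7065/1712128, a_5 = 10683/6848512.
c0 = a_0 = -3/352. Peel one level at a time: if S = 1 + c*τ/S' with S'(0) = 1, then c is the τ-coefficient of S and S' = c*τ/(S - 1).
S_1 = c0/f = 1 + (207/76)*τ + (55731/5776)*τ^2 + ...; c1 = 207/76.
S_2 = c1*τ/(S_1 - 1) = 1 + (-18577/5244)*τ + (3169/12696)*τ^2 + ...; c2 = -18577/5244.
S_3 = c2*τ/(S_2 - 1) = 1 + (60211/854542)*τ + (-279416375/49695109776)*τ^2 + ...; c3 = 60211/854542.
S_4 = c3*τ/(S_3 - 1) = 1 + (338240875/4238676936)*τ + (338240875/52060636224)*τ^2 + ...; c4 = 338240875/4238676936.
S_5 = c4*τ/(S_4 - 1) = 1 + (-18577/228168)*τ + ...; c5 = -18577/228168.

The regular C-fraction coefficients are [-3/352, 207/76, -18577/5244, 60211/854542, 338240875/4238676936, -18577/228168].


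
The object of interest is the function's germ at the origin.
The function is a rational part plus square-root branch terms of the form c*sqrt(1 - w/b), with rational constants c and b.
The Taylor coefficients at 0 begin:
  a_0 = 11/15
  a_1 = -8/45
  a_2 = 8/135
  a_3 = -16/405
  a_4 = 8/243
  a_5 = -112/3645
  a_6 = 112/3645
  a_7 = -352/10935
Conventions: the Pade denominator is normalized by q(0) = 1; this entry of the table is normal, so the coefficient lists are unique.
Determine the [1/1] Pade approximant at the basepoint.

Taylor coefficients needed (read off): a_0 = 11/15, a_1 = -8/45, a_2 = 8/135.
Write the denominator as Q(w) = 1 + q1*w. Requiring Q*f - P = O(w^3) with deg P <= 1 kills the coefficients of w^2..w^2 in Q*f:
  w^2: a_2 + q1*a_1 = 0, i.e. 8/135 + (-8/45)*q1 = 0.
Solving this linear system: q1 = 1/3.
The numerator is Q*f truncated at degree 1: P0 = a_0 = 11/15; P1 = a_1 + q1*a_0 = 1/15.

The Pade approximant has numerator coefficients [11/15, 1/15]; denominator coefficients [1, 1/3].


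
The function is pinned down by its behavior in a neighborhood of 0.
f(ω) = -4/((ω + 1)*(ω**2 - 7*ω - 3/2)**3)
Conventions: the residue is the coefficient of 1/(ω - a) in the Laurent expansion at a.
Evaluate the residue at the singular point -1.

At the order-1 pole -1 set g(ω) = (ω - (-1))*f(ω) = -4/(ω**2 - 7*ω - 3/2)**3.
Simple pole: residue = g(a) at a = -1, which is -32/2197.

The residue is -32/2197.


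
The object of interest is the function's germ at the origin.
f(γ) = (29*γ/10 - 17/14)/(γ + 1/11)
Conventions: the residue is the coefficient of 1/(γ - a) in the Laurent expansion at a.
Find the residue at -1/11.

The residue is -569/385.

At the order-1 pole -1/11 set g(γ) = (γ - (-1/11))*f(γ) = 29*γ/10 - 17/14.
Simple pole: residue = g(a) at a = -1/11, which is -569/385.


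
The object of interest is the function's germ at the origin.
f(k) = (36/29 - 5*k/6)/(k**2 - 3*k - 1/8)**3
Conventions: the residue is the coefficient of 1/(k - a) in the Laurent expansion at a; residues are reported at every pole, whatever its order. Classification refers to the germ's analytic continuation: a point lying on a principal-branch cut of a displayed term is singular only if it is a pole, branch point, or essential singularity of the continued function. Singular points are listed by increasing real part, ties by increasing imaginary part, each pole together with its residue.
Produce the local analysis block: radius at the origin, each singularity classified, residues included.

Denominator factor (k**2 - 3*k - 1/8)^3: discriminant 19/2, real irrational roots 3/2 + (1/4)*sqrt(38) and 3/2 - (1/4)*sqrt(38); poles of order 3, moduli 3/2 + (1/4)*sqrt(38) and -3/2 + (1/4)*sqrt(38).
The radius of convergence is the smallest modulus among the singular points: -3/2 + (1/4)*sqrt(38).
The factor k**2 - 3*k - 1/8 splits as (k - a)(k - a') with a = 3/2 - (1/4)*sqrt(38), a' = 3/2 + (1/4)*sqrt(38). At the order-3 pole a set g(k) = (k - a)^3*f(k) = [36/29 - 5*k/6] / (k - a')^3.
Order-3 pole: residue = g''(a)/2; g''(3/2 - (1/4)*sqrt(38)) = (12/198911)*sqrt(38), so the residue is (6/198911)*sqrt(38).
The factor k**2 - 3*k - 1/8 splits as (k - a)(k - a') with a = 3/2 + (1/4)*sqrt(38), a' = 3/2 - (1/4)*sqrt(38). At the order-3 pole a set g(k) = (k - a)^3*f(k) = [36/29 - 5*k/6] / (k - a')^3.
Order-3 pole: residue = g''(a)/2; g''(3/2 + (1/4)*sqrt(38)) = -(12/198911)*sqrt(38), so the residue is -(6/198911)*sqrt(38).
List the singular points by increasing real part (a conjugate pair: the negative imaginary part first).

Radius of convergence at 0: -3/2 + (1/4)*sqrt(38).
At 3/2 - (1/4)*sqrt(38): a pole of order 3; residue (6/198911)*sqrt(38).
At 3/2 + (1/4)*sqrt(38): a pole of order 3; residue -(6/198911)*sqrt(38).


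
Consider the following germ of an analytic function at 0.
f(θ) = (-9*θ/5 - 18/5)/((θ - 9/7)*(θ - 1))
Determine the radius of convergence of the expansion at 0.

Denominator factor (θ - 1): pole of order 1 at 1, modulus 1.
Denominator factor (θ - 9/7): pole of order 1 at 9/7, modulus 9/7.
The radius of convergence is the smallest modulus among the singular points: 1.

The radius of convergence is 1.


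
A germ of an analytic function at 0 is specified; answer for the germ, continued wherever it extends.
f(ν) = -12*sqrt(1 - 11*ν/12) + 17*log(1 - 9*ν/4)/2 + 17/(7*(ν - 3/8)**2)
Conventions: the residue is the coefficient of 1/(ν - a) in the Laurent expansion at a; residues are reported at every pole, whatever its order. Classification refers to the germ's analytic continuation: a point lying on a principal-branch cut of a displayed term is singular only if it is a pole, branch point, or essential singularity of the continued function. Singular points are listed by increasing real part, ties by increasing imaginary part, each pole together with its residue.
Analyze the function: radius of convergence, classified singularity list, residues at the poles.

Radius of convergence at 0: 3/8.
At 3/8: a pole of order 2; residue 0.
At 4/9: a logarithmic branch point.
At 12/11: an algebraic (square-root) branch point.

Denominator factor (ν - 3/8)^2: pole of order 2 at 3/8, modulus 3/8.
Branch term (17/2)*log(1 - ν/(4/9)): its argument vanishes at ν = 4/9, a logarithmic branch point, modulus 4/9.
Branch term (-12)*sqrt(1 - ν/(12/11)): its argument vanishes at ν = 12/11, a square-root branch point, modulus 12/11.
The radius of convergence is the smallest modulus among the singular points: 3/8.
The branch terms are analytic at 3/8 and contribute nothing to the residue; only the rational part matters.
At the order-2 pole 3/8 set g(ν) = (ν - (3/8))^2*(rational part) = 17/7.
Order-2 pole: residue = g'(a); g'(3/8) = 0, so the residue is 0.
List the singular points by increasing real part (a conjugate pair: the negative imaginary part first).
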